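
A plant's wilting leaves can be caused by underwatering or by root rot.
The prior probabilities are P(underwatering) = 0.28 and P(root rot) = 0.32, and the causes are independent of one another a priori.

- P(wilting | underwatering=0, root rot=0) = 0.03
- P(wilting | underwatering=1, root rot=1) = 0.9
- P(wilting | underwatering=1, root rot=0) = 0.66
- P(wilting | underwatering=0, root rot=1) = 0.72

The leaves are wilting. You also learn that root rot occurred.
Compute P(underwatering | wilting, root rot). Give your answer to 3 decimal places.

Weight on underwatering=true, given the evidence: 0.9·0.28 = 0.252000
Denominator P(wilting | root rot): 0.72·0.72 + 0.9·0.28 = 0.770400
P(underwatering | wilting, root rot) = 0.252000/0.770400 ≈ 0.327

P(underwatering | wilting, root rot) ≈ 0.327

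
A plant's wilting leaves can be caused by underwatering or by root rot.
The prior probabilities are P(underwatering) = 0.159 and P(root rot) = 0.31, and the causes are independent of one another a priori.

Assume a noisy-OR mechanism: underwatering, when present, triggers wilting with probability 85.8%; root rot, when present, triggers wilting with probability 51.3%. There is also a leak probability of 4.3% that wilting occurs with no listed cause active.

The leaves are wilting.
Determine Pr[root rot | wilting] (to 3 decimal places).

Pr[root rot | wilting] ≈ 0.607

Under noisy-OR, P(wilting | causes) = 1 − (1−0.043)·∏(1−qᵢ) over the active causes.
Sum P(wilting|·) weighted by the priors over the 4 (underwatering, root rot) configurations:
  P(wilting) = 0.043*0.841*0.69 + 0.533941*0.841*0.31 + 0.864106*0.159*0.69 + 0.93382*0.159*0.31
        = 0.024952 + 0.139204 + 0.094801 + 0.046028 = 0.304985
The terms with root rot present sum to 0.185232, so
  P(root rot | wilting) = 0.185232 / 0.304985 ≈ 0.607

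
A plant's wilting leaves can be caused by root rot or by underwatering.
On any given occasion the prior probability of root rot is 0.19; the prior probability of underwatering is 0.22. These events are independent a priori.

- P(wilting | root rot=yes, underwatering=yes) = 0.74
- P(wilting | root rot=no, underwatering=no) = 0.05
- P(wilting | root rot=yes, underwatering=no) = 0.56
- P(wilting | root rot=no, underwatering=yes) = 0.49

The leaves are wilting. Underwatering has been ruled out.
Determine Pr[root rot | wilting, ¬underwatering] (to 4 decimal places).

P(wilting | ¬underwatering) = 0.05*0.81 + 0.56*0.19 = 0.040500 + 0.106400 = 0.146900
Restricting to configurations with root rot present: 0.56*0.19 = 0.106400.
P(root rot | wilting, ¬underwatering) = 0.106400 / 0.146900 ≈ 0.7243

Pr[root rot | wilting, ¬underwatering] ≈ 0.7243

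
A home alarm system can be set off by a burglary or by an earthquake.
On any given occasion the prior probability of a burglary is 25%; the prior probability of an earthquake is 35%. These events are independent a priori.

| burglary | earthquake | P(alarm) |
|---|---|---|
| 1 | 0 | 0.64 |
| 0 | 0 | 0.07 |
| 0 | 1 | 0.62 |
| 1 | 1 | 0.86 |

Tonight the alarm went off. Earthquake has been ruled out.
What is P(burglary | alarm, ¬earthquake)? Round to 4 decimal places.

P(burglary | alarm, ¬earthquake) ≈ 0.7529

P(alarm | ¬earthquake) = 0.07*0.75 + 0.64*0.25 = 0.052500 + 0.160000 = 0.212500
Restricting to configurations with burglary present: 0.64*0.25 = 0.160000.
So P(burglary | alarm, ¬earthquake) = 0.160000/0.212500 ≈ 0.7529.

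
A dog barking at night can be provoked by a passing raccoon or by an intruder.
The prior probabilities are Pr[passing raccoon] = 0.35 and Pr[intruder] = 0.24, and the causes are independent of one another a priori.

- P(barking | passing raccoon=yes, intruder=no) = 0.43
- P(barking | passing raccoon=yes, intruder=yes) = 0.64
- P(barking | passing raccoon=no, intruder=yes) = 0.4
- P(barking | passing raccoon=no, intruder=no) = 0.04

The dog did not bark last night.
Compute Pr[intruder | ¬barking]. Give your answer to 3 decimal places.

P(¬barking) = 0.96×0.65×0.76 + 0.6×0.65×0.24 + 0.57×0.35×0.76 + 0.36×0.35×0.24 = 0.474240 + 0.093600 + 0.151620 + 0.030240 = 0.749700
Restricting to configurations with intruder present: 0.093600 + 0.030240 = 0.123840.
P(intruder | ¬barking) = 0.123840 / 0.749700 ≈ 0.165

Pr[intruder | ¬barking] ≈ 0.165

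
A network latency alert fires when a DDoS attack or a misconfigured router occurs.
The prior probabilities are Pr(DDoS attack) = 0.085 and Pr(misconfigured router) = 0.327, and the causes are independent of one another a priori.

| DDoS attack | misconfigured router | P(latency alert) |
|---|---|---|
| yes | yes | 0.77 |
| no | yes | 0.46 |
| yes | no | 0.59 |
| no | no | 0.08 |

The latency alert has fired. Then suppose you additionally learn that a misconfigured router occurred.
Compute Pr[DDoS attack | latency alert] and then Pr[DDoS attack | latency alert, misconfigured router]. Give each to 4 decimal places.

Pr[DDoS attack | latency alert] ≈ 0.2279; Pr[DDoS attack | latency alert, misconfigured router] ≈ 0.1346

By total probability over the 4 (DDoS attack, misconfigured router) configurations:
  P(latency alert) = 0.08*0.915*0.673 + 0.46*0.915*0.327 + 0.59*0.085*0.673 + 0.77*0.085*0.327
        = 0.049264 + 0.137634 + 0.033751 + 0.021402 = 0.242051
Keeping only the DDoS attack-present terms gives 0.055153, so
  P(DDoS attack | latency alert) = 0.055153 / 0.242051 ≈ 0.2279

Now also conditioning on misconfigured router=true:
For the numerator, keep only DDoS attack=true terms: 0.77*0.085 = 0.065450
The normalizing constant is 0.46*0.915 + 0.77*0.085 = 0.486350
Posterior = 0.065450 / 0.486350 ≈ 0.1346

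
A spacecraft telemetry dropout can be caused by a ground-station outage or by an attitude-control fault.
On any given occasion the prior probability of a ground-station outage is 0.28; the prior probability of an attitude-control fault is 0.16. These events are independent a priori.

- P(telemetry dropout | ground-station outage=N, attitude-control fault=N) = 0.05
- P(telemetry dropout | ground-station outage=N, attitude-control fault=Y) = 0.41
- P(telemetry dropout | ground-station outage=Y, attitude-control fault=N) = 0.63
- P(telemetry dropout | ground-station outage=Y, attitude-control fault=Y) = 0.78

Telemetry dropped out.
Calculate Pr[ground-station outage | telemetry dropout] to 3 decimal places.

Numerator (weight on configurations with ground-station outage): 0.148176 + 0.034944 = 0.183120
Normalizer over all consistent configurations: 0.05×0.72×0.84 + 0.41×0.72×0.16 + 0.63×0.28×0.84 + 0.78×0.28×0.16 = 0.260592
P(ground-station outage | telemetry dropout) = 0.183120/0.260592 ≈ 0.703

Pr[ground-station outage | telemetry dropout] ≈ 0.703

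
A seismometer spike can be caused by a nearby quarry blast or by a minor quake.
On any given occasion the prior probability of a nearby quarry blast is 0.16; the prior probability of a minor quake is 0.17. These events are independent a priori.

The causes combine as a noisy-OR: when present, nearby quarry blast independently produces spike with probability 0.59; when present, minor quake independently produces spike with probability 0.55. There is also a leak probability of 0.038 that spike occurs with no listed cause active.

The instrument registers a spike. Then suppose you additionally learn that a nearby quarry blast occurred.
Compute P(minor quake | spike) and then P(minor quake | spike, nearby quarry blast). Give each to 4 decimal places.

Under noisy-OR, P(spike | causes) = 1 − (1−0.038)·∏(1−qᵢ) over the active causes.
Weight on minor quake=true, given the evidence: 0.080982 + 0.022372 = 0.103354
Normalizer over all consistent configurations: 0.038×0.84×0.83 + 0.5671×0.84×0.17 + 0.60558×0.16×0.83 + 0.822511×0.16×0.17 = 0.210269
Posterior = 0.103354 / 0.210269 ≈ 0.4915

With the extra evidence:
Sum P(spike|·) weighted by the priors over both values of minor quake:
  P(spike | nearby quarry blast) = 0.60558×0.83 + 0.822511×0.17
        = 0.502631 + 0.139827 = 0.642458
Configurations with minor quake contribute 0.139827, so
  P(minor quake | spike, nearby quarry blast) = 0.139827 / 0.642458 ≈ 0.2176

P(minor quake | spike) ≈ 0.4915; P(minor quake | spike, nearby quarry blast) ≈ 0.2176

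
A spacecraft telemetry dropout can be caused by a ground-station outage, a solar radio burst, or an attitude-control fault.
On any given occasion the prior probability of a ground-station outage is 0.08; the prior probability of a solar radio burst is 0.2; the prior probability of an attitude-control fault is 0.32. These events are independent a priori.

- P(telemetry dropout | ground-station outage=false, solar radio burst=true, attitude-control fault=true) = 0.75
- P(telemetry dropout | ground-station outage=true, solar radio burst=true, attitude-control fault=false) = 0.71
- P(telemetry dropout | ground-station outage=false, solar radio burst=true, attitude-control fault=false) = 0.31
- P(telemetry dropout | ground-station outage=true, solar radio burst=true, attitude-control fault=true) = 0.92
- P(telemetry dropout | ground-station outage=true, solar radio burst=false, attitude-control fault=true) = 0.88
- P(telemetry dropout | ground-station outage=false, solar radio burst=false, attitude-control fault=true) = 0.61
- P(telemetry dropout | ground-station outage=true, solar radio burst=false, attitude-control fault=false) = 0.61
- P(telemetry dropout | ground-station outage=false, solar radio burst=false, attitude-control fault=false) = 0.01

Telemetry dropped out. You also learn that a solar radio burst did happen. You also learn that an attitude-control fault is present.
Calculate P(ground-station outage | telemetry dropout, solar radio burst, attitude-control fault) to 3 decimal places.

Numerator (weight on configurations with ground-station outage): 0.92×0.08 = 0.073600
Denominator P(telemetry dropout | solar radio burst, attitude-control fault): 0.75×0.92 + 0.92×0.08 = 0.763600
Posterior = 0.073600 / 0.763600 ≈ 0.096

P(ground-station outage | telemetry dropout, solar radio burst, attitude-control fault) ≈ 0.096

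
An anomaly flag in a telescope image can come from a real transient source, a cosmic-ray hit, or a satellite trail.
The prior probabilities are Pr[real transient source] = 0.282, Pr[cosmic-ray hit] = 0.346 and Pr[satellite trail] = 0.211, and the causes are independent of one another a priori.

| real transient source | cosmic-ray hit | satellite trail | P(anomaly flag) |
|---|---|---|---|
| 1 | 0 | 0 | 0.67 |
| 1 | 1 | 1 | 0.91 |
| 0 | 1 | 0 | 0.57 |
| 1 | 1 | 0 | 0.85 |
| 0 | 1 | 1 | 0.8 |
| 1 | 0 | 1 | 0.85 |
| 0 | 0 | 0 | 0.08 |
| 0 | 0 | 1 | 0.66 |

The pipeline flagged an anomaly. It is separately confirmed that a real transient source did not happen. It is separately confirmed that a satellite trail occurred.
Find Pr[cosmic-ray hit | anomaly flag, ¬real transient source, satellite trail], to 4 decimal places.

Sum P(anomaly flag|·) weighted by the priors over both values of cosmic-ray hit:
  P(anomaly flag | ¬real transient source, satellite trail) = 0.66×0.654 + 0.8×0.346
        = 0.431640 + 0.276800 = 0.708440
Keeping only the cosmic-ray hit-present terms gives 0.276800, so
  P(cosmic-ray hit | anomaly flag, ¬real transient source, satellite trail) = 0.276800 / 0.708440 ≈ 0.3907

Pr[cosmic-ray hit | anomaly flag, ¬real transient source, satellite trail] ≈ 0.3907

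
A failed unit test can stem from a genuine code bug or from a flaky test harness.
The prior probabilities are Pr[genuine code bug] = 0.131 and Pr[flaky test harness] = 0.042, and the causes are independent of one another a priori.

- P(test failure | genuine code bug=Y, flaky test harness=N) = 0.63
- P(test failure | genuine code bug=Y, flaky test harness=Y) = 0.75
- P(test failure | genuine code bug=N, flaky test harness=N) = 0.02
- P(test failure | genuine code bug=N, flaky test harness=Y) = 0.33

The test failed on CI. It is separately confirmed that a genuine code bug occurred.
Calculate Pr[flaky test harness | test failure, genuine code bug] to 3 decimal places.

Enumerate both values of flaky test harness and weight by the priors:
  P(test failure | genuine code bug) = 0.63*0.958 + 0.75*0.042
        = 0.603540 + 0.031500 = 0.635040
Keeping only the flaky test harness-present terms gives 0.031500, so
  P(flaky test harness | test failure, genuine code bug) = 0.031500 / 0.635040 ≈ 0.050

Pr[flaky test harness | test failure, genuine code bug] ≈ 0.050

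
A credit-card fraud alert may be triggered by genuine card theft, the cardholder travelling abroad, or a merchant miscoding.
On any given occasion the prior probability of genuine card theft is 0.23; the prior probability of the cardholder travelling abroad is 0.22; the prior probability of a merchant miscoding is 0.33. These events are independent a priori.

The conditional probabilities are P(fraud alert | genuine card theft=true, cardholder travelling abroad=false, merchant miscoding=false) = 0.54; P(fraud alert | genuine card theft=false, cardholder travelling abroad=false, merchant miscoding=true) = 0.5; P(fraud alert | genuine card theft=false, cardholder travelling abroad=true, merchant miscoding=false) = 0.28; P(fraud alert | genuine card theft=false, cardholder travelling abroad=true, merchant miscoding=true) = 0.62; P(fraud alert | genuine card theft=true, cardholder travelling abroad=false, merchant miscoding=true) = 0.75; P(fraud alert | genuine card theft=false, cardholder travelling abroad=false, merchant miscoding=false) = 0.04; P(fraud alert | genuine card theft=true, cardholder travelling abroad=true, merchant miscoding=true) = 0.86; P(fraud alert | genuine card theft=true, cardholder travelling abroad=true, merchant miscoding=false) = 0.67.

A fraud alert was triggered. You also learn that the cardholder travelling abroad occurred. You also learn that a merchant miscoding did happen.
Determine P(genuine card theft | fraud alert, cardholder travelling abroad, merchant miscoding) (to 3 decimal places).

P(genuine card theft | fraud alert, cardholder travelling abroad, merchant miscoding) ≈ 0.293

For the numerator, keep only genuine card theft=true terms: 0.86*0.23 = 0.197800
The normalizing constant is 0.62*0.77 + 0.86*0.23 = 0.675200
Posterior = 0.197800 / 0.675200 ≈ 0.293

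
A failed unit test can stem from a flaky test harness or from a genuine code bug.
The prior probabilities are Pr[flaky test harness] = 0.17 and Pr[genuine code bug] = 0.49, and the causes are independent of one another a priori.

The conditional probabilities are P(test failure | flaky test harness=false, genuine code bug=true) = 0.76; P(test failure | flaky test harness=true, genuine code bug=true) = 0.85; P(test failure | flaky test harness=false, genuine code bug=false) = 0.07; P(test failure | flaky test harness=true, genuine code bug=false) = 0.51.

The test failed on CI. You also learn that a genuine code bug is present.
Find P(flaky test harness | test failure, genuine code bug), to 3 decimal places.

P(test failure | genuine code bug) = 0.76*0.83 + 0.85*0.17 = 0.630800 + 0.144500 = 0.775300
Of this, 0.144500 comes from 0.85*0.17 (the flaky test harness=true cases).
P(flaky test harness | test failure, genuine code bug) = 0.144500 / 0.775300 ≈ 0.186

P(flaky test harness | test failure, genuine code bug) ≈ 0.186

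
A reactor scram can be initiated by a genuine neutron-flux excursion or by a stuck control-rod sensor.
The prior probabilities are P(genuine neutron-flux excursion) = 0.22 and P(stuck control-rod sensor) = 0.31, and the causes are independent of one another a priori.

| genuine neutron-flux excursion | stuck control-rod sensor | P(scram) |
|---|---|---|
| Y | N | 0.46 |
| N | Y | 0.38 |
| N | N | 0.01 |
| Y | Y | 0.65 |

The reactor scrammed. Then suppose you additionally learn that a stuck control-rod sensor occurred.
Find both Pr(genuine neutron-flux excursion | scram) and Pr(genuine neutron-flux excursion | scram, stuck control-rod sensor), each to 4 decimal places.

For the numerator, keep only genuine neutron-flux excursion=true terms: 0.069828 + 0.044330 = 0.114158
Denominator P(scram): 0.01·0.78·0.69 + 0.38·0.78·0.31 + 0.46·0.22·0.69 + 0.65·0.22·0.31 = 0.211424
P(genuine neutron-flux excursion | scram) = 0.114158/0.211424 ≈ 0.5399

Now also conditioning on stuck control-rod sensor=true:
P(scram | stuck control-rod sensor) = 0.38·0.78 + 0.65·0.22 = 0.296400 + 0.143000 = 0.439400
Restricting to configurations with genuine neutron-flux excursion present: 0.65·0.22 = 0.143000.
So P(genuine neutron-flux excursion | scram, stuck control-rod sensor) = 0.143000/0.439400 ≈ 0.3254.

Pr(genuine neutron-flux excursion | scram) ≈ 0.5399; Pr(genuine neutron-flux excursion | scram, stuck control-rod sensor) ≈ 0.3254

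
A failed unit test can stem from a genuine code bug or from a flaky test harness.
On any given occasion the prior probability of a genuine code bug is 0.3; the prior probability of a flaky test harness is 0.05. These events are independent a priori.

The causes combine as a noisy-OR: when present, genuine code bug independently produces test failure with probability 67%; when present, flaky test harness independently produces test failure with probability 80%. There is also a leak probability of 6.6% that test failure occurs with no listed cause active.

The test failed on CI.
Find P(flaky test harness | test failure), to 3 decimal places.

P(flaky test harness | test failure) ≈ 0.150

Under noisy-OR, P(test failure | causes) = 1 − (1−0.066)·∏(1−qᵢ) over the active causes.
For the numerator, keep only flaky test harness=true terms: 0.028462 + 0.014075 = 0.042537
Denominator P(test failure): 0.066*0.7*0.95 + 0.8132*0.7*0.05 + 0.69178*0.3*0.95 + 0.938356*0.3*0.05 = 0.283584
Posterior = 0.042537 / 0.283584 ≈ 0.150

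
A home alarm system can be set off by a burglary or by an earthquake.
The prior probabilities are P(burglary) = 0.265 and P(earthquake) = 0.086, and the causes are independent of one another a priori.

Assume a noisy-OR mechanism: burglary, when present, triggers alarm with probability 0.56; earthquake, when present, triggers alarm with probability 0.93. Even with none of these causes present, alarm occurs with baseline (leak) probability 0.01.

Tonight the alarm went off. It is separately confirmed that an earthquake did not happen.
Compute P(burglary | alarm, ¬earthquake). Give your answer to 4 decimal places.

Under noisy-OR, P(alarm | causes) = 1 − (1−0.01)·∏(1−qᵢ) over the active causes.
By total probability over both values of burglary:
  P(alarm | ¬earthquake) = 0.01×0.735 + 0.5644×0.265
        = 0.007350 + 0.149566 = 0.156916
Keeping only the burglary-present terms gives 0.149566, so
  P(burglary | alarm, ¬earthquake) = 0.149566 / 0.156916 ≈ 0.9532

P(burglary | alarm, ¬earthquake) ≈ 0.9532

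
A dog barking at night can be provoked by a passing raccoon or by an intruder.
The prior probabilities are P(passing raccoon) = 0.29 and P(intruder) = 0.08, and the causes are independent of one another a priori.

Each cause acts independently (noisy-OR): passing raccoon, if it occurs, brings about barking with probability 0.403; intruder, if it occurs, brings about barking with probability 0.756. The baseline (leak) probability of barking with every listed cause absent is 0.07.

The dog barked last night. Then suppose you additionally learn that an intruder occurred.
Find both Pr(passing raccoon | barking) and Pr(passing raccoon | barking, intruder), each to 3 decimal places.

Pr(passing raccoon | barking) ≈ 0.607; Pr(passing raccoon | barking, intruder) ≈ 0.314

Under noisy-OR, P(barking | causes) = 1 − (1−0.07)·∏(1−qᵢ) over the active causes.
By total probability over the 4 (passing raccoon, intruder) configurations:
  P(barking) = 0.07×0.71×0.92 + 0.77308×0.71×0.08 + 0.44479×0.29×0.92 + 0.864529×0.29×0.08
        = 0.045724 + 0.043911 + 0.118670 + 0.020057 = 0.228362
The terms with passing raccoon present sum to 0.138727, so
  P(passing raccoon | barking) = 0.138727 / 0.228362 ≈ 0.607

Now condition on the additional information:
By total probability over both values of passing raccoon:
  P(barking | intruder) = 0.77308×0.71 + 0.864529×0.29
        = 0.548887 + 0.250713 = 0.799600
Configurations with passing raccoon contribute 0.250713, so
  P(passing raccoon | barking, intruder) = 0.250713 / 0.799600 ≈ 0.314
— intruder explains away the evidence for passing raccoon.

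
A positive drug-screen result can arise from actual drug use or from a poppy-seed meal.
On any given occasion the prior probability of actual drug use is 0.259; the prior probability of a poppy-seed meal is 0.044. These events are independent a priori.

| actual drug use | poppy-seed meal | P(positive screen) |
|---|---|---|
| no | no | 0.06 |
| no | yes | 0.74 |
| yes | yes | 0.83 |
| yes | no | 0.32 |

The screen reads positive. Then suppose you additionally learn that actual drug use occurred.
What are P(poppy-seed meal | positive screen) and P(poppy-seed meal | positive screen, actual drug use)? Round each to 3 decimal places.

Numerator (weight on configurations with poppy-seed meal): 0.024127 + 0.009459 = 0.033586
Denominator P(positive screen): 0.06*0.741*0.956 + 0.74*0.741*0.044 + 0.32*0.259*0.956 + 0.83*0.259*0.044 = 0.155323
P(poppy-seed meal | positive screen) = 0.033586/0.155323 ≈ 0.216

Now condition on the additional information:
P(positive screen | actual drug use) = 0.32×0.956 + 0.83×0.044 = 0.305920 + 0.036520 = 0.342440
The poppy-seed meal-present share is 0.83×0.044 = 0.036520.
P(poppy-seed meal | positive screen, actual drug use) = 0.036520 / 0.342440 ≈ 0.107
Conditioning on actual drug use lowers the posterior on poppy-seed meal: the classic explaining-away effect in a common-effect structure.

P(poppy-seed meal | positive screen) ≈ 0.216; P(poppy-seed meal | positive screen, actual drug use) ≈ 0.107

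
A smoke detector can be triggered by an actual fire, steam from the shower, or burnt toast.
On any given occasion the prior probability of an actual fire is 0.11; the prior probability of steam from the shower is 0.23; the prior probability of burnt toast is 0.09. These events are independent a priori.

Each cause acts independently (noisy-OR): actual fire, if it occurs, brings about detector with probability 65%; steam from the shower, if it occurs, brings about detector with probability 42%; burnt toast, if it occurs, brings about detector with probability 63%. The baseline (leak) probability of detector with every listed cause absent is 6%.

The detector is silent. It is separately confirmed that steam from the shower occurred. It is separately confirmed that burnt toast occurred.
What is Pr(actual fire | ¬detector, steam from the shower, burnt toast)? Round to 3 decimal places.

Under noisy-OR, P(detector | causes) = 1 − (1−0.06)·∏(1−qᵢ) over the active causes.
Numerator (weight on configurations with actual fire): 0.070603*0.11 = 0.007766
Denominator P(¬detector | steam from the shower, burnt toast): 0.201724*0.89 + 0.070603*0.11 = 0.187300
P(actual fire | ¬detector, steam from the shower, burnt toast) = 0.007766/0.187300 ≈ 0.041

Pr(actual fire | ¬detector, steam from the shower, burnt toast) ≈ 0.041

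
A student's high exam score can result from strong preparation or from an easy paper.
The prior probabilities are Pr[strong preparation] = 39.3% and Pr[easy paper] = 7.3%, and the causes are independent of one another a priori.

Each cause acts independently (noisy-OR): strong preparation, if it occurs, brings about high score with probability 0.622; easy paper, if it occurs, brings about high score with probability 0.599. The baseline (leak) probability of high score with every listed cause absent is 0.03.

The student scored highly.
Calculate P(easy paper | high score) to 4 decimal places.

Under noisy-OR, P(high score | causes) = 1 − (1−0.03)·∏(1−qᵢ) over the active causes.
Enumerate the 4 (strong preparation, easy paper) configurations and weight by the priors:
  P(high score) = 0.03×0.607×0.927 + 0.61103×0.607×0.073 + 0.63334×0.393×0.927 + 0.852969×0.393×0.073
        = 0.016881 + 0.027075 + 0.230733 + 0.024471 = 0.299160
The terms with easy paper present sum to 0.051546, so
  P(easy paper | high score) = 0.051546 / 0.299160 ≈ 0.1723

P(easy paper | high score) ≈ 0.1723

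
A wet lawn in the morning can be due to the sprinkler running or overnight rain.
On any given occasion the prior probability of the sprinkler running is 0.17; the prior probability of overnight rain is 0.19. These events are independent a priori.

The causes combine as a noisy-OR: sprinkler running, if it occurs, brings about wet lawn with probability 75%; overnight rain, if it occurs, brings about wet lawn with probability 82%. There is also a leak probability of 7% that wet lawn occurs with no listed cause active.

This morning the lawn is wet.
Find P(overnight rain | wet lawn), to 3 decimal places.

P(overnight rain | wet lawn) ≈ 0.515

Under noisy-OR, P(wet lawn | causes) = 1 − (1−0.07)·∏(1−qᵢ) over the active causes.
P(wet lawn) = 0.07·0.83·0.81 + 0.8326·0.83·0.19 + 0.7675·0.17·0.81 + 0.95815·0.17·0.19 = 0.047061 + 0.131301 + 0.105685 + 0.030948 = 0.314995
Of this, 0.162249 comes from 0.131301 + 0.030948 (the overnight rain=true cases).
P(overnight rain | wet lawn) = 0.162249 / 0.314995 ≈ 0.515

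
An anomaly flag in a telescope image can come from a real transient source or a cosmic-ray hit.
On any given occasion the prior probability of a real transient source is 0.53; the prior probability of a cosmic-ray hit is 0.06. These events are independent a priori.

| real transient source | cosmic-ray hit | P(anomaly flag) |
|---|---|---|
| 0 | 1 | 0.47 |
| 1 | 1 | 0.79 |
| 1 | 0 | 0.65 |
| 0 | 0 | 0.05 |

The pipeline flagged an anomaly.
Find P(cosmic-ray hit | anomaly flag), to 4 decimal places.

P(anomaly flag) = 0.05*0.47*0.94 + 0.47*0.47*0.06 + 0.65*0.53*0.94 + 0.79*0.53*0.06 = 0.022090 + 0.013254 + 0.323830 + 0.025122 = 0.384296
The cosmic-ray hit-present share is 0.013254 + 0.025122 = 0.038376.
So P(cosmic-ray hit | anomaly flag) = 0.038376/0.384296 ≈ 0.0999.

P(cosmic-ray hit | anomaly flag) ≈ 0.0999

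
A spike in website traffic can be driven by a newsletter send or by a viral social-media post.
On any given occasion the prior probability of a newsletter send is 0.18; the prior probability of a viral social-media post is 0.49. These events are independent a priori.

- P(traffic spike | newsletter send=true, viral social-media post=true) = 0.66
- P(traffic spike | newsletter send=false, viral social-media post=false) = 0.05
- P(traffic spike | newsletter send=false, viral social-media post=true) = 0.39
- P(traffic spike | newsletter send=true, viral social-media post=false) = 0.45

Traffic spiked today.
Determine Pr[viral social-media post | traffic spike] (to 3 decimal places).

Weight on viral social-media post=true, given the evidence: 0.156702 + 0.058212 = 0.214914
Denominator P(traffic spike): 0.05×0.82×0.51 + 0.39×0.82×0.49 + 0.45×0.18×0.51 + 0.66×0.18×0.49 = 0.277134
P(viral social-media post | traffic spike) = 0.214914/0.277134 ≈ 0.775

Pr[viral social-media post | traffic spike] ≈ 0.775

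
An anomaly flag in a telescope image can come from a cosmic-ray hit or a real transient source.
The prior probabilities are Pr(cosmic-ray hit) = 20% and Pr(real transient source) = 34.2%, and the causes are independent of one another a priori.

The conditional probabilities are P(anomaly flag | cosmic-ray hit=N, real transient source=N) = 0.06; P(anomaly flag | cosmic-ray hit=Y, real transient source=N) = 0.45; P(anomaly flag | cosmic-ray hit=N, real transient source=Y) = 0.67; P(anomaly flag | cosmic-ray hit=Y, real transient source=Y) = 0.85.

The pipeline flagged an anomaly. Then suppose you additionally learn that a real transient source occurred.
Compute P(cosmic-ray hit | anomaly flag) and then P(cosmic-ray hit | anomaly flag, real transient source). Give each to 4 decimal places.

P(cosmic-ray hit | anomaly flag) ≈ 0.3532; P(cosmic-ray hit | anomaly flag, real transient source) ≈ 0.2408

By total probability over the 4 (cosmic-ray hit, real transient source) configurations:
  P(anomaly flag) = 0.06·0.8·0.658 + 0.67·0.8·0.342 + 0.45·0.2·0.658 + 0.85·0.2·0.342
        = 0.031584 + 0.183312 + 0.059220 + 0.058140 = 0.332256
The terms with cosmic-ray hit present sum to 0.117360, so
  P(cosmic-ray hit | anomaly flag) = 0.117360 / 0.332256 ≈ 0.3532

With the extra evidence:
For the numerator, keep only cosmic-ray hit=true terms: 0.85×0.2 = 0.170000
Denominator P(anomaly flag | real transient source): 0.67×0.8 + 0.85×0.2 = 0.706000
Posterior = 0.170000 / 0.706000 ≈ 0.2408
— real transient source explains away the evidence for cosmic-ray hit.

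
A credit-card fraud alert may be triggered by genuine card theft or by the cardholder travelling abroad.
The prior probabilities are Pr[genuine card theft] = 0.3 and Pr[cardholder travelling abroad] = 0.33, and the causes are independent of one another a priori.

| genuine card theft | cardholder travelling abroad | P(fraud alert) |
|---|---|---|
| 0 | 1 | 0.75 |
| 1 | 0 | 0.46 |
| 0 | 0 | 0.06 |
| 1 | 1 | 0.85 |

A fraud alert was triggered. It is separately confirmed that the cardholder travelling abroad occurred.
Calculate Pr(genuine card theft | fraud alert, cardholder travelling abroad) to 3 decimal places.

Pr(genuine card theft | fraud alert, cardholder travelling abroad) ≈ 0.327

Sum P(fraud alert|·) weighted by the priors over both values of genuine card theft:
  P(fraud alert | cardholder travelling abroad) = 0.75*0.7 + 0.85*0.3
        = 0.525000 + 0.255000 = 0.780000
The terms with genuine card theft present sum to 0.255000, so
  P(genuine card theft | fraud alert, cardholder travelling abroad) = 0.255000 / 0.780000 ≈ 0.327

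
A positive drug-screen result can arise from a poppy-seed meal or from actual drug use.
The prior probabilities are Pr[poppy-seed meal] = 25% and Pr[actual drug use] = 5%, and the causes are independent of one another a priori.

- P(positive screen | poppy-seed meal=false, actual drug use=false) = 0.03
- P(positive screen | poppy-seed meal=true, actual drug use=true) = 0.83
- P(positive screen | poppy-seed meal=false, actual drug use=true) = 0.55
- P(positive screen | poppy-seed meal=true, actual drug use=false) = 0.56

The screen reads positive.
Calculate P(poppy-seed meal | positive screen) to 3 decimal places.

P(poppy-seed meal | positive screen) ≈ 0.773

By total probability over the 4 (poppy-seed meal, actual drug use) configurations:
  P(positive screen) = 0.03*0.75*0.95 + 0.55*0.75*0.05 + 0.56*0.25*0.95 + 0.83*0.25*0.05
        = 0.021375 + 0.020625 + 0.133000 + 0.010375 = 0.185375
The terms with poppy-seed meal present sum to 0.143375, so
  P(poppy-seed meal | positive screen) = 0.143375 / 0.185375 ≈ 0.773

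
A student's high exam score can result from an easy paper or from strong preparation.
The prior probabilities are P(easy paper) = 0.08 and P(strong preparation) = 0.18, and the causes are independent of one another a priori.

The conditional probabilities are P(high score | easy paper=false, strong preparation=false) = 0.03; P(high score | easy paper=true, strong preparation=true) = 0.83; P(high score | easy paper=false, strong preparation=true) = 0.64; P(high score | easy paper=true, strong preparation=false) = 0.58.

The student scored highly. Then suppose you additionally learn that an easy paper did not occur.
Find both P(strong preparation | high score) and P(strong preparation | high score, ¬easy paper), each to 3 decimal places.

P(strong preparation | high score) ≈ 0.660; P(strong preparation | high score, ¬easy paper) ≈ 0.824

Enumerate the 4 (easy paper, strong preparation) configurations and weight by the priors:
  P(high score) = 0.03×0.92×0.82 + 0.64×0.92×0.18 + 0.58×0.08×0.82 + 0.83×0.08×0.18
        = 0.022632 + 0.105984 + 0.038048 + 0.011952 = 0.178616
Configurations with strong preparation contribute 0.117936, so
  P(strong preparation | high score) = 0.117936 / 0.178616 ≈ 0.660

With the extra evidence:
Numerator (weight on configurations with strong preparation): 0.64·0.18 = 0.115200
Normalizer over all consistent configurations: 0.03·0.82 + 0.64·0.18 = 0.139800
Posterior = 0.115200 / 0.139800 ≈ 0.824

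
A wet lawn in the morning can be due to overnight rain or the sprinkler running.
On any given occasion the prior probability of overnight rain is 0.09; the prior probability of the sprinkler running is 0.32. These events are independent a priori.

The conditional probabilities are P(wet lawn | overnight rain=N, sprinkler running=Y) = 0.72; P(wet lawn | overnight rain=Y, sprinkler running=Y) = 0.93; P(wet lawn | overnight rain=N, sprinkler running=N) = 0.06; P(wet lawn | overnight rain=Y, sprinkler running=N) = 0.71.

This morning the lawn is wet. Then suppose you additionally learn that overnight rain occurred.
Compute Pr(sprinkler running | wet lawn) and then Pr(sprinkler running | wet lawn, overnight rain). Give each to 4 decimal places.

Pr(sprinkler running | wet lawn) ≈ 0.7458; Pr(sprinkler running | wet lawn, overnight rain) ≈ 0.3813

P(wet lawn) = 0.06*0.91*0.68 + 0.72*0.91*0.32 + 0.71*0.09*0.68 + 0.93*0.09*0.32 = 0.037128 + 0.209664 + 0.043452 + 0.026784 = 0.317028
The sprinkler running-present share is 0.209664 + 0.026784 = 0.236448.
P(sprinkler running | wet lawn) = 0.236448 / 0.317028 ≈ 0.7458

Now also conditioning on overnight rain=true:
Weight on sprinkler running=true, given the evidence: 0.93×0.32 = 0.297600
Normalizer over all consistent configurations: 0.71×0.68 + 0.93×0.32 = 0.780400
P(sprinkler running | wet lawn, overnight rain) = 0.297600/0.780400 ≈ 0.3813
— overnight rain explains away the evidence for sprinkler running.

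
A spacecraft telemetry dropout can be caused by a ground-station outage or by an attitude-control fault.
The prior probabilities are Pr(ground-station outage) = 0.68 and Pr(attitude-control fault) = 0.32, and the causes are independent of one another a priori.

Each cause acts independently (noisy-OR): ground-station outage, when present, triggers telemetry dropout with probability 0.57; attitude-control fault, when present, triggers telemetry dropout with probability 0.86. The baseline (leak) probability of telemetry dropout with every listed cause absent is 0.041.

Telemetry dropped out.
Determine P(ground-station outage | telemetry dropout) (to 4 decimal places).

Under noisy-OR, P(telemetry dropout | causes) = 1 − (1−0.041)·∏(1−qᵢ) over the active causes.
For the numerator, keep only ground-station outage=true terms: 0.271720 + 0.205038 = 0.476758
Denominator P(telemetry dropout): 0.041×0.32×0.68 + 0.86574×0.32×0.32 + 0.58763×0.68×0.68 + 0.942268×0.68×0.32 = 0.574332
P(ground-station outage | telemetry dropout) = 0.476758/0.574332 ≈ 0.8301

P(ground-station outage | telemetry dropout) ≈ 0.8301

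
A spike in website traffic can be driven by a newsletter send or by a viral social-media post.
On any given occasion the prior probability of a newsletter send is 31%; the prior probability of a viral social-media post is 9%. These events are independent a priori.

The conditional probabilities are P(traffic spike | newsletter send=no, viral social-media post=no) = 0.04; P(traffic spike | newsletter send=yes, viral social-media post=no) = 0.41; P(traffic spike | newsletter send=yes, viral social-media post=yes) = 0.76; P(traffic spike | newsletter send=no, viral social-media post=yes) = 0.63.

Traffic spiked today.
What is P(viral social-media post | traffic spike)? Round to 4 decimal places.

P(viral social-media post | traffic spike) ≈ 0.3000

P(traffic spike) = 0.04*0.69*0.91 + 0.63*0.69*0.09 + 0.41*0.31*0.91 + 0.76*0.31*0.09 = 0.025116 + 0.039123 + 0.115661 + 0.021204 = 0.201104
Of this, 0.060327 comes from 0.039123 + 0.021204 (the viral social-media post=true cases).
P(viral social-media post | traffic spike) = 0.060327 / 0.201104 ≈ 0.3000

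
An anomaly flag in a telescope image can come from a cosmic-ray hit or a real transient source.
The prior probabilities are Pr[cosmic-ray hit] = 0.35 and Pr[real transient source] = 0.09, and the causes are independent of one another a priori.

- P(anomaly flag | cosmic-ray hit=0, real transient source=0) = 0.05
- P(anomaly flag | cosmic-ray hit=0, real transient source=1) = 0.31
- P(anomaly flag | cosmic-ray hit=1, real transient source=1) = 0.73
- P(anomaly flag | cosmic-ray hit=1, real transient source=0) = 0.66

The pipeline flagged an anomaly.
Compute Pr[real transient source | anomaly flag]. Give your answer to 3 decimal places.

Pr[real transient source | anomaly flag] ≈ 0.146

Numerator (weight on configurations with real transient source): 0.018135 + 0.022995 = 0.041130
Normalizer over all consistent configurations: 0.05·0.65·0.91 + 0.31·0.65·0.09 + 0.66·0.35·0.91 + 0.73·0.35·0.09 = 0.280915
Posterior = 0.041130 / 0.280915 ≈ 0.146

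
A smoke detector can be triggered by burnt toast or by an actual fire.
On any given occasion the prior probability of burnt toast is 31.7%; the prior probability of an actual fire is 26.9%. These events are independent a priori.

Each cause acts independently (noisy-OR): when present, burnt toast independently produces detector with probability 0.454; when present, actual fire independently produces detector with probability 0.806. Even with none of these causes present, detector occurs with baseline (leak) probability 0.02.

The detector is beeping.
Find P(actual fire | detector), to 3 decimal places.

Under noisy-OR, P(detector | causes) = 1 − (1−0.02)·∏(1−qᵢ) over the active causes.
Weight on actual fire=true, given the evidence: 0.148797 + 0.076421 = 0.225218
Denominator P(detector): 0.02×0.683×0.731 + 0.80988×0.683×0.269 + 0.46492×0.317×0.731 + 0.896194×0.317×0.269 = 0.342938
Posterior = 0.225218 / 0.342938 ≈ 0.657

P(actual fire | detector) ≈ 0.657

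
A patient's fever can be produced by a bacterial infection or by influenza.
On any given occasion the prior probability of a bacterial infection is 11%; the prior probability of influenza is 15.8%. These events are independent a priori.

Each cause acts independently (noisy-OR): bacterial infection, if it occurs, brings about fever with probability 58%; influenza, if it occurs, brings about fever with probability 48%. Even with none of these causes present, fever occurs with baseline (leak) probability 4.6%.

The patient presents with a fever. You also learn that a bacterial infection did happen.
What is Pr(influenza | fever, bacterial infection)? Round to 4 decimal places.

Under noisy-OR, P(fever | causes) = 1 − (1−0.046)·∏(1−qᵢ) over the active causes.
By total probability over both values of influenza:
  P(fever | bacterial infection) = 0.59932·0.842 + 0.791646·0.158
        = 0.504627 + 0.125080 = 0.629707
The terms with influenza present sum to 0.125080, so
  P(influenza | fever, bacterial infection) = 0.125080 / 0.629707 ≈ 0.1986

Pr(influenza | fever, bacterial infection) ≈ 0.1986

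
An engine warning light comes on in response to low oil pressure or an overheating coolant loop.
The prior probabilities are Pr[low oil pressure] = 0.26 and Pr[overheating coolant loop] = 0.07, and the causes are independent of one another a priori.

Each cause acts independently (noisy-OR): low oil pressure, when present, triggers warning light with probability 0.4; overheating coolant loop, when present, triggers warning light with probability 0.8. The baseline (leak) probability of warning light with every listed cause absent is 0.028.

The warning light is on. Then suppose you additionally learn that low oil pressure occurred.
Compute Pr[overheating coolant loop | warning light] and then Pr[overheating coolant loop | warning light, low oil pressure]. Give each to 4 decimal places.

Pr[overheating coolant loop | warning light] ≈ 0.3250; Pr[overheating coolant loop | warning light, low oil pressure] ≈ 0.1376

Under noisy-OR, P(warning light | causes) = 1 − (1−0.028)·∏(1−qᵢ) over the active causes.
Weight on overheating coolant loop=true, given the evidence: 0.041730 + 0.016077 = 0.057807
Denominator P(warning light): 0.028·0.74·0.93 + 0.8056·0.74·0.07 + 0.4168·0.26·0.93 + 0.88336·0.26·0.07 = 0.177859
Posterior = 0.057807 / 0.177859 ≈ 0.3250

Now condition on the additional information:
Numerator (weight on configurations with overheating coolant loop): 0.88336·0.07 = 0.061835
Normalizer over all consistent configurations: 0.4168·0.93 + 0.88336·0.07 = 0.449459
Posterior = 0.061835 / 0.449459 ≈ 0.1376
The drop from 0.3250 to 0.1376 is the explaining-away (discounting) effect.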